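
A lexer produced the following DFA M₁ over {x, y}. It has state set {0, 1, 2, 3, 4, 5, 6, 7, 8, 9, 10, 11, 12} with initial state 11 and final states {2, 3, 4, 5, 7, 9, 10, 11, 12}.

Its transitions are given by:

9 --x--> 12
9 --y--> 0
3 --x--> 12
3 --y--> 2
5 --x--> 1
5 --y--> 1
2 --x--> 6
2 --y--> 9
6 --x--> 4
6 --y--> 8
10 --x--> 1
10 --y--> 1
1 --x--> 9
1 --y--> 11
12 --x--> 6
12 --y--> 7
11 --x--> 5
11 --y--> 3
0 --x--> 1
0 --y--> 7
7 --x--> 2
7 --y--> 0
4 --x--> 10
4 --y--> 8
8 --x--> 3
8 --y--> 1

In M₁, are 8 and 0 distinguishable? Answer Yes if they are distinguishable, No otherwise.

Every state is reachable, so we keep all 13.
P0 = {2,3,4,5,7,9,10,11,12} | {0,1,6,8}.
On input x, block {2,3,4,5,7,9,10,11,12} splits into {3,4,7,9,11} and {2,5,10,12}.
Split {3,4,7,9,11} by δ(·,y) → {4,7,9} and {3} and {11}.
Refine {0,1,6,8} on symbol x: members go to different blocks, giving {1,6} and {0} and {8}.
Refine {4,7,9} on symbol y: members go to different blocks, giving {7,9} and {4}.
On input x, block {1,6} splits into {1} and {6}.
Refine {2,5,10,12} on symbol x: members go to different blocks, giving {2,12} and {5,10}.
Stable partition: {7,9} | {1} | {2,12} | {3} | {11} | {0} | {8} | {4} | {6} | {5,10} — 10 equivalence classes.
8 and 0 end up in different blocks, so they are distinguishable. For instance, the string 'x' is accepted from only 8.

Yes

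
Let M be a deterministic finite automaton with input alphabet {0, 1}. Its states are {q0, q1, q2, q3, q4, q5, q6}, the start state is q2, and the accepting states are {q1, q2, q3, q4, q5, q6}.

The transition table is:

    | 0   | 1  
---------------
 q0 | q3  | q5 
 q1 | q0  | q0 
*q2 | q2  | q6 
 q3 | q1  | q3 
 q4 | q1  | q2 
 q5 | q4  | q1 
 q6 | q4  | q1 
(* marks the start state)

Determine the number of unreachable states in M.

0

Every one of the 7 states is reachable from q2.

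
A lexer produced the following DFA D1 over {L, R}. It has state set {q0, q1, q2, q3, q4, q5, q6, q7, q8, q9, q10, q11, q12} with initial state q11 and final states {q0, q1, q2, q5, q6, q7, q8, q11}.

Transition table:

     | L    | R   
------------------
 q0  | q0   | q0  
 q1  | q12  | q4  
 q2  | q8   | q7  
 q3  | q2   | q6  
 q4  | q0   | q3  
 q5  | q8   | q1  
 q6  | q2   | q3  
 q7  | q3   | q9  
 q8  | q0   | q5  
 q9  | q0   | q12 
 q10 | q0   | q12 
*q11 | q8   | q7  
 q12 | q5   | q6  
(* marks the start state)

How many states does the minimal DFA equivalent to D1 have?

7

Reachable states from the start: {q0,q1,q2,q3,q4,q5,q6,q7,q8,q9,q11,q12}. Unreachable: {q10} — drop them.
Initial partition by acceptance: {q0,q1,q2,q5,q6,q7,q8,q11} | {q3,q4,q9,q12}.
On input L, block {q0,q1,q2,q5,q6,q7,q8,q11} splits into {q0,q2,q5,q6,q8,q11} and {q1,q7}.
Split {q0,q2,q5,q6,q8,q11} by δ(·,R) → {q2,q5,q11} and {q0,q8} and {q6}.
On input L, block {q3,q4,q9,q12} splits into {q3,q12} and {q4,q9}.
On input R, block {q0,q8} splits into {q0} and {q8}.
No further refinement is possible. Final partition (7 blocks): {q2,q5,q11} | {q3,q12} | {q1,q7} | {q0} | {q6} | {q4,q9} | {q8}.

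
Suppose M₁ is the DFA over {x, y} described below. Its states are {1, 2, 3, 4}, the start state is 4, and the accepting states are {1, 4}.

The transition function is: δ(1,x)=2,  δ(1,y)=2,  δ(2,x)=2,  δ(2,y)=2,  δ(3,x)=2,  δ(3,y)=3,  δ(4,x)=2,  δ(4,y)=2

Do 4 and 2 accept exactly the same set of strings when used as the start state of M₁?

Reachable states from the start: {2,4}. Unreachable: {1,3} — drop them.
Start with accepting vs non-accepting: {4} | {2}.
Stable partition: {4} | {2} — 2 equivalence classes.
4 and 2 end up in different blocks, so they are distinguishable. For instance, the string 'ε' is accepted from only 4.

No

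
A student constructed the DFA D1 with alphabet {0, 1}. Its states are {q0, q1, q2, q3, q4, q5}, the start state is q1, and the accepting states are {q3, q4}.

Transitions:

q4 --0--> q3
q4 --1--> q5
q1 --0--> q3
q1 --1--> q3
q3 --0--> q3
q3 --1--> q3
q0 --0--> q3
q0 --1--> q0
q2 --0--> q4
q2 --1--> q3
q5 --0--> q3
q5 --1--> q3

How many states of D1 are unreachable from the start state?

No path from q1 leads to q0, q2, q4, q5; the other 2 states are all reachable.

4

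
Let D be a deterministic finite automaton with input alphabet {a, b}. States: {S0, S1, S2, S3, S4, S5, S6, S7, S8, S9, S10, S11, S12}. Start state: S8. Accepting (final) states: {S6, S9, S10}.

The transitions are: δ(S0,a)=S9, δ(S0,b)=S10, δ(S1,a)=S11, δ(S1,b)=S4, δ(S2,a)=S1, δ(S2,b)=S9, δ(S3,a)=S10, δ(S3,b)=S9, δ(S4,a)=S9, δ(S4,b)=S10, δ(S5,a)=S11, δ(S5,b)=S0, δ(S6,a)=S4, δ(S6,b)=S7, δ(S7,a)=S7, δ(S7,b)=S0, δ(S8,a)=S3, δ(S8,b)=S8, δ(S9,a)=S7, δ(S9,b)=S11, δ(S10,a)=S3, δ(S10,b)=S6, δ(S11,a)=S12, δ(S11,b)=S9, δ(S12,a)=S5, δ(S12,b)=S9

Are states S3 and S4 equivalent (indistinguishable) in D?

States {S1,S2} cannot be reached from the start state, so discard them.
P0 = {S6,S9,S10} | {S0,S3,S4,S5,S7,S8,S11,S12}.
Refine {S6,S9,S10} on symbol b: members go to different blocks, giving {S6,S9} and {S10}.
On input a, block {S0,S3,S4,S5,S7,S8,S11,S12} splits into {S5,S7,S8,S11,S12} and {S0,S4} and {S3}.
On input a, block {S6,S9} splits into {S6} and {S9}.
On input a, block {S5,S7,S8,S11,S12} splits into {S5,S7,S11,S12} and {S8}.
Refine {S5,S7,S11,S12} on symbol b: members go to different blocks, giving {S5,S7} and {S11,S12}.
On input a, block {S5,S7} splits into {S5} and {S7}.
On input a, block {S11,S12} splits into {S11} and {S12}.
Stable partition: {S6} | {S5} | {S10} | {S0,S4} | {S3} | {S9} | {S8} | {S11} | {S7} | {S12} — 10 equivalence classes.
S3 and S4 end up in different blocks, so they are distinguishable. For instance, the string 'ab' is accepted from only S3.

No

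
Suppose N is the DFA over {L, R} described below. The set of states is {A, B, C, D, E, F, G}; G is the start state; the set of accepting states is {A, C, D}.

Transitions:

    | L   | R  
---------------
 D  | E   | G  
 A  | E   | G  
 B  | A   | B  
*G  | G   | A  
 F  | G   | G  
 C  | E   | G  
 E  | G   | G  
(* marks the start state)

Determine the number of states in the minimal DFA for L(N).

3

States {B,C,D,F} cannot be reached from the start state, so discard them.
Start with accepting vs non-accepting: {A} | {E,G}.
On input R, block {E,G} splits into {E} and {G}.
No further refinement is possible. Final partition (3 blocks): {A} | {E} | {G}.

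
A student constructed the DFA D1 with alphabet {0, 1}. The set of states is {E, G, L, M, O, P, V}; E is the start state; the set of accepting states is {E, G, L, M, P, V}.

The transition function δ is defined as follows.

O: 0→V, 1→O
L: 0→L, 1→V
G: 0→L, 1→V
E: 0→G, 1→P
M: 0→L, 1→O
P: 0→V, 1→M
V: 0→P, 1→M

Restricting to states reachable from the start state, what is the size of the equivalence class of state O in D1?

1

Start with accepting vs non-accepting: {E,G,L,M,P,V} | {O}.
Split {E,G,L,M,P,V} by δ(·,1) → {E,G,L,P,V} and {M}.
On input 1, block {E,G,L,P,V} splits into {E,G,L} and {P,V}.
No further refinement is possible. Final partition (4 blocks): {E,G,L} | {O} | {M} | {P,V}.
The equivalence class containing O is {O}, of size 1.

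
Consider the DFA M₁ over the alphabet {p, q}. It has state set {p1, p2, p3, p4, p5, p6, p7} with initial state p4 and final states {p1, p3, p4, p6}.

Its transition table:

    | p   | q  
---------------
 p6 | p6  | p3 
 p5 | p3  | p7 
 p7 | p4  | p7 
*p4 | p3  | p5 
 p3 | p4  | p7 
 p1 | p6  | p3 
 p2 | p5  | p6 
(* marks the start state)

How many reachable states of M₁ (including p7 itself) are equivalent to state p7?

2

States {p1,p2,p6} cannot be reached from the start state, so discard them.
Initial partition by acceptance: {p3,p4} | {p5,p7}.
No further refinement is possible. Final partition (2 blocks): {p3,p4} | {p5,p7}.
State p7 belongs to the block {p5,p7}, which has 2 states.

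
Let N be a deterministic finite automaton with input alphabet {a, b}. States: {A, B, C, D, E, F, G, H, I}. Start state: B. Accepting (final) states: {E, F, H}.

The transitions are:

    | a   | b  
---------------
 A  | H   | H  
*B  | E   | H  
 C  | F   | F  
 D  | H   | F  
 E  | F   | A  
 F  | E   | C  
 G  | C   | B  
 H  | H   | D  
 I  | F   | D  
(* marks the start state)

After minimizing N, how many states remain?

2

Reachable states from the start: {A,B,C,D,E,F,H}. Unreachable: {G,I} — drop them.
Start with accepting vs non-accepting: {E,F,H} | {A,B,C,D}.
Stable partition: {E,F,H} | {A,B,C,D} — 2 equivalence classes.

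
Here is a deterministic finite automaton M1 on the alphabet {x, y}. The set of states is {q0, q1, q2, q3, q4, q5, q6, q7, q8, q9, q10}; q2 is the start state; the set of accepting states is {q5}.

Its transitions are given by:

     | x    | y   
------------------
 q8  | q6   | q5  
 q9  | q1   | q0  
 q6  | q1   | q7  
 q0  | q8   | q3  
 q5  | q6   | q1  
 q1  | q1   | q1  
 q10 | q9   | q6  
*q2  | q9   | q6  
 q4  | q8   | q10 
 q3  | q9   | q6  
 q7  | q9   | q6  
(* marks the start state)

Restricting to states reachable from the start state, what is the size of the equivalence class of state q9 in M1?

Reachable states from the start: {q0,q1,q2,q3,q5,q6,q7,q8,q9}. Unreachable: {q4,q10} — drop them.
Start with accepting vs non-accepting: {q5} | {q0,q1,q2,q3,q6,q7,q8,q9}.
Split {q0,q1,q2,q3,q6,q7,q8,q9} by δ(·,y) → {q0,q1,q2,q3,q6,q7,q9} and {q8}.
Split {q0,q1,q2,q3,q6,q7,q9} by δ(·,x) → {q1,q2,q3,q6,q7,q9} and {q0}.
Refine {q1,q2,q3,q6,q7,q9} on symbol y: members go to different blocks, giving {q1,q2,q3,q6,q7} and {q9}.
Refine {q1,q2,q3,q6,q7} on symbol x: members go to different blocks, giving {q2,q3,q7} and {q1,q6}.
Refine {q1,q6} on symbol y: members go to different blocks, giving {q1} and {q6}.
The partition is now stable with 7 blocks: {q5} | {q2,q3,q7} | {q8} | {q0} | {q9} | {q1} | {q6}.
State q9 belongs to the block {q9}, which has 1 states.

1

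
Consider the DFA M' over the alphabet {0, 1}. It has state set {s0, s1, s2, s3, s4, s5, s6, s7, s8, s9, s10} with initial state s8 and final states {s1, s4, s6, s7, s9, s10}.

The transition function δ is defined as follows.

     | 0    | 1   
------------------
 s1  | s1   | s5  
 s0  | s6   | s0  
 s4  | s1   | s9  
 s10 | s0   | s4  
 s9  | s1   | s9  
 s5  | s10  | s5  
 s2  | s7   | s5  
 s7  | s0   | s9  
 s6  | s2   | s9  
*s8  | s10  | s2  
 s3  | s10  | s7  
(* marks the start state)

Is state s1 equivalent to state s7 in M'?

States {s3} cannot be reached from the start state, so discard them.
Start with accepting vs non-accepting: {s1,s4,s6,s7,s9,s10} | {s0,s2,s5,s8}.
Refine {s1,s4,s6,s7,s9,s10} on symbol 0: members go to different blocks, giving {s1,s4,s9} and {s6,s7,s10}.
Split {s1,s4,s9} by δ(·,1) → {s4,s9} and {s1}.
The partition is now stable with 4 blocks: {s4,s9} | {s0,s2,s5,s8} | {s6,s7,s10} | {s1}.
s1 and s7 end up in different blocks, so they are distinguishable. For instance, the string '0' is accepted from only s1.

No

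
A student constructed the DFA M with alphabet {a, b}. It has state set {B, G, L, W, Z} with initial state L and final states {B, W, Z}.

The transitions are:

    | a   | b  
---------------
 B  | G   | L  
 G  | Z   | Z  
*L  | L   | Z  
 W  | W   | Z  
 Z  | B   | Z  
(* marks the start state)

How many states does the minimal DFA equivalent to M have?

4

States {W} cannot be reached from the start state, so discard them.
P0 = {B,Z} | {G,L}.
Split {B,Z} by δ(·,a) → {Z} and {B}.
Refine {G,L} on symbol a: members go to different blocks, giving {G} and {L}.
Stable partition: {Z} | {G} | {B} | {L} — 4 equivalence classes.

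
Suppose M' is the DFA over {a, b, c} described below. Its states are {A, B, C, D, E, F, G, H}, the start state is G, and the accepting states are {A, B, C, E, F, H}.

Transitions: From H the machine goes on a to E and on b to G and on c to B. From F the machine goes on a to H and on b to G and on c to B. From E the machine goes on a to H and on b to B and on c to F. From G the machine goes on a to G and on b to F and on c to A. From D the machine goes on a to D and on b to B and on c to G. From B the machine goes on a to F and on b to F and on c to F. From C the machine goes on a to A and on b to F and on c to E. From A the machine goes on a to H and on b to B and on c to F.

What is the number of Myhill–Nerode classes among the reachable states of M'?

Reachable states from the start: {A,B,E,F,G,H}. Unreachable: {C,D} — drop them.
P0 = {A,B,E,F,H} | {G}.
On input b, block {A,B,E,F,H} splits into {A,B,E} and {F,H}.
On input b, block {A,B,E} splits into {A,E} and {B}.
On input a, block {F,H} splits into {F} and {H}.
Stable partition: {A,E} | {G} | {F} | {B} | {H} — 5 equivalence classes.

5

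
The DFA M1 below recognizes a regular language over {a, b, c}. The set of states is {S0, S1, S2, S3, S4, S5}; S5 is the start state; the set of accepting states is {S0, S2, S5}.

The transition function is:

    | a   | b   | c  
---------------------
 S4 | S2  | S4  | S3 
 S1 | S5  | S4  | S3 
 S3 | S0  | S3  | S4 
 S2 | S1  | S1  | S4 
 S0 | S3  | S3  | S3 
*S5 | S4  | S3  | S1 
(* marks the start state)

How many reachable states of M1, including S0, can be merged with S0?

3

P0 = {S0,S2,S5} | {S1,S3,S4}.
No further refinement is possible. Final partition (2 blocks): {S0,S2,S5} | {S1,S3,S4}.
The equivalence class containing S0 is {S0,S2,S5}, of size 3.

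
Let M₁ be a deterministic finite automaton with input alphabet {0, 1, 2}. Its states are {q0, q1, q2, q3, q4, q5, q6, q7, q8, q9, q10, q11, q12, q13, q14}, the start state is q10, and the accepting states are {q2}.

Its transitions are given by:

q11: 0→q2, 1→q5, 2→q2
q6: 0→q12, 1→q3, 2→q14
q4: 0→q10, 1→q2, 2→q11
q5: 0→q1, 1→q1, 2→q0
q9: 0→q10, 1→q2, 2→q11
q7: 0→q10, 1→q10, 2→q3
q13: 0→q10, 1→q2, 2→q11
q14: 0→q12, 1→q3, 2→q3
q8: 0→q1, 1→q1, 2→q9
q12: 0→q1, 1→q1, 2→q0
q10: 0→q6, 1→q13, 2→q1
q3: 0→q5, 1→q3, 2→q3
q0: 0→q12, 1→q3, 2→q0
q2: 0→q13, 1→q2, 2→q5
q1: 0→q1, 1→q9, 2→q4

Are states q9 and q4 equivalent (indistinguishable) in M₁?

Yes

First remove the unreachable states {q7,q8}; 13 states remain.
Start with accepting vs non-accepting: {q2} | {q0,q1,q3,q4,q5,q6,q9,q10,q11,q12,q13,q14}.
Split {q0,q1,q3,q4,q5,q6,q9,q10,q11,q12,q13,q14} by δ(·,0) → {q0,q1,q3,q4,q5,q6,q9,q10,q12,q13,q14} and {q11}.
Refine {q0,q1,q3,q4,q5,q6,q9,q10,q12,q13,q14} on symbol 1: members go to different blocks, giving {q0,q1,q3,q5,q6,q10,q12,q14} and {q4,q9,q13}.
Refine {q0,q1,q3,q5,q6,q10,q12,q14} on symbol 1: members go to different blocks, giving {q0,q3,q5,q6,q12,q14} and {q1,q10}.
Split {q0,q3,q5,q6,q12,q14} by δ(·,0) → {q0,q3,q6,q14} and {q5,q12}.
Refine {q1,q10} on symbol 0: members go to different blocks, giving {q1} and {q10}.
The partition is now stable with 7 blocks: {q2} | {q0,q3,q6,q14} | {q11} | {q4,q9,q13} | {q1} | {q5,q12} | {q10}.
q9 and q4 lie in the same block of the stable partition, so they are equivalent — no string distinguishes them.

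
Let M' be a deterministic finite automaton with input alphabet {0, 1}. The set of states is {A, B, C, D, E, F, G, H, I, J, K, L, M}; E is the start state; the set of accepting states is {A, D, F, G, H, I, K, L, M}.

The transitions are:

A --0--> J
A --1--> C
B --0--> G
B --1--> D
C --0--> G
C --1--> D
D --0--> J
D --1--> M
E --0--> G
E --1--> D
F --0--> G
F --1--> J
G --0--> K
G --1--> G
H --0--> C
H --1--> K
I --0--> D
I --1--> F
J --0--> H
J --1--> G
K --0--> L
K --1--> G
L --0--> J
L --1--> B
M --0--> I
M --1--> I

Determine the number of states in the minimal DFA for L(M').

10

States {A} cannot be reached from the start state, so discard them.
P0 = {D,F,G,H,I,K,L,M} | {B,C,E,J}.
Refine {D,F,G,H,I,K,L,M} on symbol 0: members go to different blocks, giving {F,G,I,K,M} and {D,H,L}.
Refine {F,G,I,K,M} on symbol 0: members go to different blocks, giving {F,G,M} and {I,K}.
Refine {F,G,M} on symbol 0: members go to different blocks, giving {G,M} and {F}.
Split {G,M} by δ(·,1) → {G} and {M}.
Split {B,C,E,J} by δ(·,0) → {B,C,E} and {J}.
On input 0, block {D,H,L} splits into {D,L} and {H}.
Split {D,L} by δ(·,1) → {D} and {L}.
Split {I,K} by δ(·,0) → {I} and {K}.
The partition is now stable with 10 blocks: {G} | {B,C,E} | {D} | {I} | {F} | {M} | {J} | {H} | {L} | {K}.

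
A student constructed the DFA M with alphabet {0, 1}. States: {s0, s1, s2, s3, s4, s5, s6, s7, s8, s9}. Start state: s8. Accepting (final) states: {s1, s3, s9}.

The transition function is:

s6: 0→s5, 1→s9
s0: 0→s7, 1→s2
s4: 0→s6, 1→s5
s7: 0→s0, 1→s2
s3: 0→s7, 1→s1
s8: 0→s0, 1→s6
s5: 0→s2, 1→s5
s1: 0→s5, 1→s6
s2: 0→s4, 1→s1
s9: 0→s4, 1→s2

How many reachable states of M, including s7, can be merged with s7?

3

States {s3} cannot be reached from the start state, so discard them.
Start with accepting vs non-accepting: {s1,s9} | {s0,s2,s4,s5,s6,s7,s8}.
Refine {s0,s2,s4,s5,s6,s7,s8} on symbol 1: members go to different blocks, giving {s0,s4,s5,s7,s8} and {s2,s6}.
Refine {s0,s4,s5,s7,s8} on symbol 0: members go to different blocks, giving {s0,s7,s8} and {s4,s5}.
Stable partition: {s1,s9} | {s0,s7,s8} | {s2,s6} | {s4,s5} — 4 equivalence classes.
State s7 belongs to the block {s0,s7,s8}, which has 3 states.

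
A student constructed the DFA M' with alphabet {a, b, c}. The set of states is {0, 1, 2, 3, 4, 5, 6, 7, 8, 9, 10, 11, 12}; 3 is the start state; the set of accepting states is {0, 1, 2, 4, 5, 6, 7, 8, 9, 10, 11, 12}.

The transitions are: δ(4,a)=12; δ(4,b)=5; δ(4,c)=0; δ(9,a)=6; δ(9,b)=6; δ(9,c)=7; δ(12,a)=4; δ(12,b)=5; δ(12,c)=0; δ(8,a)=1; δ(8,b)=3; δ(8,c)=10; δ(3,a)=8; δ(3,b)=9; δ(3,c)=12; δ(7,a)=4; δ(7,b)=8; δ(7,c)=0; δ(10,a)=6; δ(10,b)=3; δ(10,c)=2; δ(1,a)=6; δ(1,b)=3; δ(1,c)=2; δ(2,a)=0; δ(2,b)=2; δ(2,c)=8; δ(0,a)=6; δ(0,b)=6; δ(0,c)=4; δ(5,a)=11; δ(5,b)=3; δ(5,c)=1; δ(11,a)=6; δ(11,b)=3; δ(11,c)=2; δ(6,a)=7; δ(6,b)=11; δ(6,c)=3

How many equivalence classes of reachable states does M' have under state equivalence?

7

Initial partition by acceptance: {0,1,2,4,5,6,7,8,9,10,11,12} | {3}.
Split {0,1,2,4,5,6,7,8,9,10,11,12} by δ(·,b) → {0,2,4,6,7,9,12} and {1,5,8,10,11}.
On input b, block {0,2,4,6,7,9,12} splits into {4,6,7,12} and {0,2,9}.
On input c, block {4,6,7,12} splits into {4,7,12} and {6}.
On input a, block {1,5,8,10,11} splits into {1,10,11} and {5,8}.
On input a, block {0,2,9} splits into {0,9} and {2}.
The partition is now stable with 7 blocks: {4,7,12} | {3} | {1,10,11} | {0,9} | {6} | {5,8} | {2}.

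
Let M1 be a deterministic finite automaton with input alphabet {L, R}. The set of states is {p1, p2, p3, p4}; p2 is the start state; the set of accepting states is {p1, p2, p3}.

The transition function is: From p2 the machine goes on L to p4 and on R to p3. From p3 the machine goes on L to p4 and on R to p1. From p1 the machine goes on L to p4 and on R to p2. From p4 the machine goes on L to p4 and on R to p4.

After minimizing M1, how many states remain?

All states are reachable from the start state.
Start with accepting vs non-accepting: {p1,p2,p3} | {p4}.
No further refinement is possible. Final partition (2 blocks): {p1,p2,p3} | {p4}.

2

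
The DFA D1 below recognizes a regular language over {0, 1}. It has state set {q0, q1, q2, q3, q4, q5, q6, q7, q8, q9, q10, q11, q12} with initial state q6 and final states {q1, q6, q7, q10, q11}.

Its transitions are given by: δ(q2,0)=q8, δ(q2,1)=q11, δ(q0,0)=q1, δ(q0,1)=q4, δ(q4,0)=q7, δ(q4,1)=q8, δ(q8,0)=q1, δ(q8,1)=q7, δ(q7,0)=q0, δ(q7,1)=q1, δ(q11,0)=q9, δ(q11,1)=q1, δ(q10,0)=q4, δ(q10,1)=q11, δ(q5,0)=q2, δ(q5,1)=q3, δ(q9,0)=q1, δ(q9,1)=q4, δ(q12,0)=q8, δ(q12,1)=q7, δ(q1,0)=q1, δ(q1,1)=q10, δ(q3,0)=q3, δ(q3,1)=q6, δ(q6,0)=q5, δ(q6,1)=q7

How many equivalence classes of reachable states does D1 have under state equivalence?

10

Reachable states from the start: {q0,q1,q2,q3,q4,q5,q6,q7,q8,q9,q10,q11}. Unreachable: {q12} — drop them.
Initial partition by acceptance: {q1,q6,q7,q10,q11} | {q0,q2,q3,q4,q5,q8,q9}.
Split {q1,q6,q7,q10,q11} by δ(·,0) → {q6,q7,q10,q11} and {q1}.
Split {q6,q7,q10,q11} by δ(·,1) → {q6,q10} and {q7,q11}.
Refine {q0,q2,q3,q4,q5,q8,q9} on symbol 0: members go to different blocks, giving {q0,q8,q9} and {q2,q3,q5} and {q4}.
Refine {q6,q10} on symbol 0: members go to different blocks, giving {q6} and {q10}.
Refine {q0,q8,q9} on symbol 1: members go to different blocks, giving {q0,q9} and {q8}.
On input 0, block {q2,q3,q5} splits into {q3,q5} and {q2}.
Refine {q3,q5} on symbol 0: members go to different blocks, giving {q3} and {q5}.
No further refinement is possible. Final partition (10 blocks): {q6} | {q0,q9} | {q1} | {q7,q11} | {q3} | {q4} | {q10} | {q8} | {q2} | {q5}.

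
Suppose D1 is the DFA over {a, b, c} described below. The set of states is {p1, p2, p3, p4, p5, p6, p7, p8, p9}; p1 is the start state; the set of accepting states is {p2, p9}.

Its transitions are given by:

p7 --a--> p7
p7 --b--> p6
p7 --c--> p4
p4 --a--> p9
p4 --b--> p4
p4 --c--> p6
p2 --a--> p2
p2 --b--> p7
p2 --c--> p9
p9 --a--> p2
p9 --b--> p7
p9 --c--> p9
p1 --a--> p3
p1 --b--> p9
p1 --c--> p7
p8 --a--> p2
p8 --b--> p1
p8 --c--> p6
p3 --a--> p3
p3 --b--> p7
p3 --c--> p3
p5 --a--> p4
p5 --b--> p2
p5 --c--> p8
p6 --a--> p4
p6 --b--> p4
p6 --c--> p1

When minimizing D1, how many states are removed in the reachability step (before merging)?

BFS from p1 reaches {p1, p2, p3, p4, p6, p7, p9}; the 2 state(s) p5, p8 are never visited.

2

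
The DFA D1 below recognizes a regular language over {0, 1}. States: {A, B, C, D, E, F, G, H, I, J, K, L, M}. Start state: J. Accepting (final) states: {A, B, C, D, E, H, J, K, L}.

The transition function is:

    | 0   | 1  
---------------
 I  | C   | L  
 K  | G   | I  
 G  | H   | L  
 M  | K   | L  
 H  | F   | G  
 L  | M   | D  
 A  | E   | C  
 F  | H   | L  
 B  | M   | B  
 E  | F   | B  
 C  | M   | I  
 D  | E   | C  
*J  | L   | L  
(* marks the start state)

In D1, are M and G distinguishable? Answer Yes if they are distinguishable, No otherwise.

No

States {A} cannot be reached from the start state, so discard them.
P0 = {B,C,D,E,H,J,K,L} | {F,G,I,M}.
Split {B,C,D,E,H,J,K,L} by δ(·,0) → {B,C,E,H,K,L} and {D,J}.
Refine {B,C,E,H,K,L} on symbol 1: members go to different blocks, giving {C,H,K} and {B,E} and {L}.
Split {D,J} by δ(·,0) → {D} and {J}.
Stable partition: {C,H,K} | {F,G,I,M} | {D} | {B,E} | {L} | {J} — 6 equivalence classes.
M and G lie in the same block of the stable partition, so they are equivalent — no string distinguishes them.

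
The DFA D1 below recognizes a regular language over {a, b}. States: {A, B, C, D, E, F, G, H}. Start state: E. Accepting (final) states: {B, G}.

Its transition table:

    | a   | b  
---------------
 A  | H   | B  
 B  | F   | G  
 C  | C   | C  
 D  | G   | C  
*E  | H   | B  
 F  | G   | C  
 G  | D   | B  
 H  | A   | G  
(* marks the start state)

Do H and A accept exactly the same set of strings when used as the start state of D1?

All states are reachable from the start state.
Initial partition by acceptance: {B,G} | {A,C,D,E,F,H}.
On input a, block {A,C,D,E,F,H} splits into {A,C,E,H} and {D,F}.
Split {A,C,E,H} by δ(·,b) → {A,E,H} and {C}.
Stable partition: {B,G} | {A,E,H} | {D,F} | {C} — 4 equivalence classes.
H and A lie in the same block of the stable partition, so they are equivalent — no string distinguishes them.

Yes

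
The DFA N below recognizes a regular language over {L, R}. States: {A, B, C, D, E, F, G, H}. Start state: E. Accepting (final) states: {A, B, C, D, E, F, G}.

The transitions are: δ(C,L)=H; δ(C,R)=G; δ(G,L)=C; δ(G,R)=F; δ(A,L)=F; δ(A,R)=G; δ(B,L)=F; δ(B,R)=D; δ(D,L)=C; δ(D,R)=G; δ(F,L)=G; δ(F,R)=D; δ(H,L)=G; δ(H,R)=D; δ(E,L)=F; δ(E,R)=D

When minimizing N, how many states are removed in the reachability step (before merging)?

2

No path from E leads to A, B; the other 6 states are all reachable.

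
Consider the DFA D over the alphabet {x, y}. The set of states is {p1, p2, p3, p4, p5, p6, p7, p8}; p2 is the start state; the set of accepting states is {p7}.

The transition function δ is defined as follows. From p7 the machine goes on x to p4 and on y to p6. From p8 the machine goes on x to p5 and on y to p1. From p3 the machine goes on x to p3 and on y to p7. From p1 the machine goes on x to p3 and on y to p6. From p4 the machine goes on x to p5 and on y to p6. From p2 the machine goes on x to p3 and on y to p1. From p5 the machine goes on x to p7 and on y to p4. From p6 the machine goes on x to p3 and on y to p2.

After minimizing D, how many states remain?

5

First remove the unreachable states {p8}; 7 states remain.
P0 = {p7} | {p1,p2,p3,p4,p5,p6}.
Refine {p1,p2,p3,p4,p5,p6} on symbol x: members go to different blocks, giving {p1,p2,p3,p4,p6} and {p5}.
Split {p1,p2,p3,p4,p6} by δ(·,x) → {p1,p2,p3,p6} and {p4}.
Refine {p1,p2,p3,p6} on symbol y: members go to different blocks, giving {p1,p2,p6} and {p3}.
Stable partition: {p7} | {p1,p2,p6} | {p5} | {p4} | {p3} — 5 equivalence classes.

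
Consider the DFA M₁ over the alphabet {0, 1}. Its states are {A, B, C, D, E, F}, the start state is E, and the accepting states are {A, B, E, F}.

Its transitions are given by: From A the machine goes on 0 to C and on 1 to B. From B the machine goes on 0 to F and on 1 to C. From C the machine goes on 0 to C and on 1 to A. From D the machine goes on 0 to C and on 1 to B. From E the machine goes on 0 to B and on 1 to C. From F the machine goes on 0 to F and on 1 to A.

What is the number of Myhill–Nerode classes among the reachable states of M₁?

5

First remove the unreachable states {D}; 5 states remain.
Initial partition by acceptance: {A,B,E,F} | {C}.
Refine {A,B,E,F} on symbol 0: members go to different blocks, giving {B,E,F} and {A}.
Split {B,E,F} by δ(·,1) → {B,E} and {F}.
Refine {B,E} on symbol 0: members go to different blocks, giving {B} and {E}.
No further refinement is possible. Final partition (5 blocks): {B} | {C} | {A} | {F} | {E}.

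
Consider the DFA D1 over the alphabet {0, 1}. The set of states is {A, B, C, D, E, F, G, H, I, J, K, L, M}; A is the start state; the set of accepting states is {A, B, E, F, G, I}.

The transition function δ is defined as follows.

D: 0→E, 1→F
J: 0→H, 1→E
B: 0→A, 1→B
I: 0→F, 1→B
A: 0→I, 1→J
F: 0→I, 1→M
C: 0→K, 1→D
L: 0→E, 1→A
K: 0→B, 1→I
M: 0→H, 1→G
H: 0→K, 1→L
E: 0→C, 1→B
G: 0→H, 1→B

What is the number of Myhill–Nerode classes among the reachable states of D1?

7

Start with accepting vs non-accepting: {A,B,E,F,G,I} | {C,D,H,J,K,L,M}.
Refine {A,B,E,F,G,I} on symbol 0: members go to different blocks, giving {A,B,F,I} and {E,G}.
Split {A,B,F,I} by δ(·,1) → {A,F} and {B,I}.
On input 0, block {C,D,H,J,K,L,M} splits into {C,H,J,M} and {D,L} and {K}.
Split {C,H,J,M} by δ(·,0) → {C,H} and {J,M}.
Stable partition: {A,F} | {C,H} | {E,G} | {B,I} | {D,L} | {K} | {J,M} — 7 equivalence classes.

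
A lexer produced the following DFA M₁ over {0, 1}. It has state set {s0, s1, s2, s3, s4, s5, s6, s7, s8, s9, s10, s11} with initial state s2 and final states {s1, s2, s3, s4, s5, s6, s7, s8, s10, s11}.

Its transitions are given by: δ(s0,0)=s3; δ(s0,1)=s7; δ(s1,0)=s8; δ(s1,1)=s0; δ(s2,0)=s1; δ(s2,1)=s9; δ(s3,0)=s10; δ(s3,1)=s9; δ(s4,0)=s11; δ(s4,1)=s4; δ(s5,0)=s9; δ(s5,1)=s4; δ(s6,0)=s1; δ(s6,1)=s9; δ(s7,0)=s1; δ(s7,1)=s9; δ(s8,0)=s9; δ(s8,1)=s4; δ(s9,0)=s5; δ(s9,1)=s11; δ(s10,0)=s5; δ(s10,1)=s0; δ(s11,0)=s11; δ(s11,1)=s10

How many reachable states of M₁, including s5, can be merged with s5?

Reachable states from the start: {s0,s1,s2,s3,s4,s5,s7,s8,s9,s10,s11}. Unreachable: {s6} — drop them.
Start with accepting vs non-accepting: {s1,s2,s3,s4,s5,s7,s8,s10,s11} | {s0,s9}.
Split {s1,s2,s3,s4,s5,s7,s8,s10,s11} by δ(·,0) → {s1,s2,s3,s4,s7,s10,s11} and {s5,s8}.
Refine {s1,s2,s3,s4,s7,s10,s11} on symbol 0: members go to different blocks, giving {s2,s3,s4,s7,s11} and {s1,s10}.
Refine {s2,s3,s4,s7,s11} on symbol 0: members go to different blocks, giving {s2,s3,s7} and {s4,s11}.
Refine {s0,s9} on symbol 0: members go to different blocks, giving {s0} and {s9}.
On input 1, block {s4,s11} splits into {s4} and {s11}.
No further refinement is possible. Final partition (7 blocks): {s2,s3,s7} | {s0} | {s5,s8} | {s1,s10} | {s4} | {s9} | {s11}.
State s5 belongs to the block {s5,s8}, which has 2 states.

2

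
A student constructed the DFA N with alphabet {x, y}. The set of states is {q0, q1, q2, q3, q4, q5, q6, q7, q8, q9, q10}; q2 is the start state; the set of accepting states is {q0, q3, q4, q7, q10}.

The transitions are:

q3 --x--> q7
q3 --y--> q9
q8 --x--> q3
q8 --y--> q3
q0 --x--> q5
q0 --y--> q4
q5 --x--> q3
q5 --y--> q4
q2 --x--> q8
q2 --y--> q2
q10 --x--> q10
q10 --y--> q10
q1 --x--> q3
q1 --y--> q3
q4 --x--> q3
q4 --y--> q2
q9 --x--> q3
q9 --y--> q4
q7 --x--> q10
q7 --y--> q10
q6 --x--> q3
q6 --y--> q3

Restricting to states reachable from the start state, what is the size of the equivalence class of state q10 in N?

2

First remove the unreachable states {q0,q1,q5,q6}; 7 states remain.
Initial partition by acceptance: {q3,q4,q7,q10} | {q2,q8,q9}.
Split {q3,q4,q7,q10} by δ(·,y) → {q3,q4} and {q7,q10}.
Refine {q3,q4} on symbol x: members go to different blocks, giving {q3} and {q4}.
On input x, block {q2,q8,q9} splits into {q8,q9} and {q2}.
On input y, block {q8,q9} splits into {q8} and {q9}.
The partition is now stable with 6 blocks: {q3} | {q8} | {q7,q10} | {q4} | {q2} | {q9}.
State q10 belongs to the block {q7,q10}, which has 2 states.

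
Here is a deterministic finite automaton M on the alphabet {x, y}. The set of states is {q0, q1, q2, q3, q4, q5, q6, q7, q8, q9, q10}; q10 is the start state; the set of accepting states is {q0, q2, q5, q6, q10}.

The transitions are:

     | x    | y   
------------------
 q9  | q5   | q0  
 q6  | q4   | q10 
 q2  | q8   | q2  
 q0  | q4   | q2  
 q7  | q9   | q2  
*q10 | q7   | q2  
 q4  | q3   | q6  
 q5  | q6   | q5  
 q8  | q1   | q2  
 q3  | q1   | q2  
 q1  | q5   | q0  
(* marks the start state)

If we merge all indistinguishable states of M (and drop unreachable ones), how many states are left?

Start with accepting vs non-accepting: {q0,q2,q5,q6,q10} | {q1,q3,q4,q7,q8,q9}.
Refine {q0,q2,q5,q6,q10} on symbol x: members go to different blocks, giving {q0,q2,q6,q10} and {q5}.
Split {q1,q3,q4,q7,q8,q9} by δ(·,x) → {q3,q4,q7,q8} and {q1,q9}.
Split {q3,q4,q7,q8} by δ(·,x) → {q3,q7,q8} and {q4}.
Split {q0,q2,q6,q10} by δ(·,x) → {q0,q6} and {q2,q10}.
Stable partition: {q0,q6} | {q3,q7,q8} | {q5} | {q1,q9} | {q4} | {q2,q10} — 6 equivalence classes.

6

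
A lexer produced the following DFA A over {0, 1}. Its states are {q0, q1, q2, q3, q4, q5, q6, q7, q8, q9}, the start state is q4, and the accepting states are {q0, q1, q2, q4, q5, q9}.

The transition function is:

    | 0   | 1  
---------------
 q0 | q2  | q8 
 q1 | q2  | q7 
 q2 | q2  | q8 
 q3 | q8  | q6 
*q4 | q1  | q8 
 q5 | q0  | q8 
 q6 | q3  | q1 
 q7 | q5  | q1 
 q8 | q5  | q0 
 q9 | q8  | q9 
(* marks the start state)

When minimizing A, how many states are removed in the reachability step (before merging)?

Starting at q4 and following transitions, the reachable set is {q0, q1, q2, q4, q5, q7, q8}. That leaves q3, q6, q9 unreachable — 3 in total.

3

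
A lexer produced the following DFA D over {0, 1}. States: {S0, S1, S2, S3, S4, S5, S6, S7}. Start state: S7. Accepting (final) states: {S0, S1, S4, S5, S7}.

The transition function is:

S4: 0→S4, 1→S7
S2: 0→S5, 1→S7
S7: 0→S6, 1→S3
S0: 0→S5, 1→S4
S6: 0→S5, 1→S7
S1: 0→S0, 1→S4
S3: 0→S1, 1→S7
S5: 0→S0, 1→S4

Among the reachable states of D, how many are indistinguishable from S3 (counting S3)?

States {S2} cannot be reached from the start state, so discard them.
Initial partition by acceptance: {S0,S1,S4,S5,S7} | {S3,S6}.
Refine {S0,S1,S4,S5,S7} on symbol 0: members go to different blocks, giving {S0,S1,S4,S5} and {S7}.
Split {S0,S1,S4,S5} by δ(·,1) → {S0,S1,S5} and {S4}.
Stable partition: {S0,S1,S5} | {S3,S6} | {S7} | {S4} — 4 equivalence classes.
The equivalence class containing S3 is {S3,S6}, of size 2.

2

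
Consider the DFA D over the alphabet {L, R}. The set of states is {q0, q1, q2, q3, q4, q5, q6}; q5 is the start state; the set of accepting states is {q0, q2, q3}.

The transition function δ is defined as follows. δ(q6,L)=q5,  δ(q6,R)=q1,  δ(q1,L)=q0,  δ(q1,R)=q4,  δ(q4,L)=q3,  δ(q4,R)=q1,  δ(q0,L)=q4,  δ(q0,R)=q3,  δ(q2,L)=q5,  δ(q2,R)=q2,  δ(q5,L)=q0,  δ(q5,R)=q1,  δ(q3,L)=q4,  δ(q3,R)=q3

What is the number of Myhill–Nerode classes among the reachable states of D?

First remove the unreachable states {q2,q6}; 5 states remain.
Initial partition by acceptance: {q0,q3} | {q1,q4,q5}.
No further refinement is possible. Final partition (2 blocks): {q0,q3} | {q1,q4,q5}.

2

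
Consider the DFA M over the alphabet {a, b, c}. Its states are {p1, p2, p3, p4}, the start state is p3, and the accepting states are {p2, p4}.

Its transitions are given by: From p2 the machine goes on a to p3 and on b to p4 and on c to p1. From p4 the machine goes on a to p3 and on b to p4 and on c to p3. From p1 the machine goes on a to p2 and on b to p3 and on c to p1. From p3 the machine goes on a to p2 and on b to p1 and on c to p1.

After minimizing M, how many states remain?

2

Every state is reachable, so we keep all 4.
Start with accepting vs non-accepting: {p2,p4} | {p1,p3}.
Stable partition: {p2,p4} | {p1,p3} — 2 equivalence classes.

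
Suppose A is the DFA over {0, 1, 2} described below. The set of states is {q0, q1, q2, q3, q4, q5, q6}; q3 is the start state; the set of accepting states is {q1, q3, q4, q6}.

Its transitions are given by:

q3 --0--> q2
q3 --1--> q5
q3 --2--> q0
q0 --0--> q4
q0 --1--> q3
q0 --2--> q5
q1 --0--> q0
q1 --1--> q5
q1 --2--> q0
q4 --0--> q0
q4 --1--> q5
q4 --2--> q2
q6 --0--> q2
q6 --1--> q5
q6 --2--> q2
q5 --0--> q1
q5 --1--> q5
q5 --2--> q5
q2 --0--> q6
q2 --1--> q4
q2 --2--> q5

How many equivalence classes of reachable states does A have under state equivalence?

All states are reachable from the start state.
Initial partition by acceptance: {q1,q3,q4,q6} | {q0,q2,q5}.
Split {q0,q2,q5} by δ(·,1) → {q0,q2} and {q5}.
The partition is now stable with 3 blocks: {q1,q3,q4,q6} | {q0,q2} | {q5}.

3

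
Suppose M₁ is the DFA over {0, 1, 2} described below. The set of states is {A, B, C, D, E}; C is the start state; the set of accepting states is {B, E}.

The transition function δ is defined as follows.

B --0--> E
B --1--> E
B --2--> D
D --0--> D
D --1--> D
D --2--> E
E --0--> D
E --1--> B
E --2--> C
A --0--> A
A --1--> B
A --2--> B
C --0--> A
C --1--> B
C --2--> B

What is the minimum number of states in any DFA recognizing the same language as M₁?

All states are reachable from the start state.
Start with accepting vs non-accepting: {B,E} | {A,C,D}.
Refine {B,E} on symbol 0: members go to different blocks, giving {B} and {E}.
Split {A,C,D} by δ(·,1) → {A,C} and {D}.
Stable partition: {B} | {A,C} | {E} | {D} — 4 equivalence classes.

4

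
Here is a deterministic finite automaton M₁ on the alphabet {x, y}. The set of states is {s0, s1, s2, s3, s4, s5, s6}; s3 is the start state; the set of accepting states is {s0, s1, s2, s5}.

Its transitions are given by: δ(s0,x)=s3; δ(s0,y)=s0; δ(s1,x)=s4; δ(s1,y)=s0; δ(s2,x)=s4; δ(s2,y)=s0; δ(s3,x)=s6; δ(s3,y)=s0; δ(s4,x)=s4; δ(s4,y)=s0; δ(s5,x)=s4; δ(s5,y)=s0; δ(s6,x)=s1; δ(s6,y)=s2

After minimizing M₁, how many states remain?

5

States {s5} cannot be reached from the start state, so discard them.
Start with accepting vs non-accepting: {s0,s1,s2} | {s3,s4,s6}.
Split {s3,s4,s6} by δ(·,x) → {s3,s4} and {s6}.
Refine {s3,s4} on symbol x: members go to different blocks, giving {s3} and {s4}.
Refine {s0,s1,s2} on symbol x: members go to different blocks, giving {s1,s2} and {s0}.
Stable partition: {s1,s2} | {s3} | {s6} | {s4} | {s0} — 5 equivalence classes.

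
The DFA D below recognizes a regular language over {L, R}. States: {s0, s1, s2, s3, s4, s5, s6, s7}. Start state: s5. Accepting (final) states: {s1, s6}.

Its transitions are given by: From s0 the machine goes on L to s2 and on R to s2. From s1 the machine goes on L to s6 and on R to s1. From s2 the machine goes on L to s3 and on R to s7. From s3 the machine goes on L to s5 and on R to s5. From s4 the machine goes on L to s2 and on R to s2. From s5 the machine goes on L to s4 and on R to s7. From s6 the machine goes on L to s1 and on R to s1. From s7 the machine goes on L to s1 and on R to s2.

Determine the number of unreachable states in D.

BFS from s5 reaches {s1, s2, s3, s4, s5, s6, s7}; the 1 state(s) s0 are never visited.

1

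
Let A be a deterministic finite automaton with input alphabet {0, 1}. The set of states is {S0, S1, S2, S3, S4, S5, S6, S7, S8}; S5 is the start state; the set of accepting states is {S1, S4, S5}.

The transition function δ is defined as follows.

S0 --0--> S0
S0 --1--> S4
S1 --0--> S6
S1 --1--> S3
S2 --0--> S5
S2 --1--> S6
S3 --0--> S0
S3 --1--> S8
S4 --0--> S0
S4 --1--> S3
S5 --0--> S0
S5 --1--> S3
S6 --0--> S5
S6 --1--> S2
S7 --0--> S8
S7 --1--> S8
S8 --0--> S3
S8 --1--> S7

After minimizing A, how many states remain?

5

States {S1,S2,S6} cannot be reached from the start state, so discard them.
Start with accepting vs non-accepting: {S4,S5} | {S0,S3,S7,S8}.
On input 1, block {S0,S3,S7,S8} splits into {S3,S7,S8} and {S0}.
Refine {S3,S7,S8} on symbol 0: members go to different blocks, giving {S7,S8} and {S3}.
On input 0, block {S7,S8} splits into {S7} and {S8}.
Stable partition: {S4,S5} | {S7} | {S0} | {S3} | {S8} — 5 equivalence classes.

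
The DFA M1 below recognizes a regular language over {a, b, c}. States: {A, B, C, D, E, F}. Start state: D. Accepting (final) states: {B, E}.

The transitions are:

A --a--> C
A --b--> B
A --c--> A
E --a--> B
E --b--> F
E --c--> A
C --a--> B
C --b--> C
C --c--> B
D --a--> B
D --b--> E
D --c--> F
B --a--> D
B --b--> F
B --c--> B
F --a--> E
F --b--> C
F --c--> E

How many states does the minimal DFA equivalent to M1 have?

Start with accepting vs non-accepting: {B,E} | {A,C,D,F}.
Refine {B,E} on symbol a: members go to different blocks, giving {B} and {E}.
Refine {A,C,D,F} on symbol a: members go to different blocks, giving {C,D} and {A} and {F}.
Split {C,D} by δ(·,b) → {C} and {D}.
The partition is now stable with 6 blocks: {B} | {C} | {E} | {A} | {F} | {D}.

6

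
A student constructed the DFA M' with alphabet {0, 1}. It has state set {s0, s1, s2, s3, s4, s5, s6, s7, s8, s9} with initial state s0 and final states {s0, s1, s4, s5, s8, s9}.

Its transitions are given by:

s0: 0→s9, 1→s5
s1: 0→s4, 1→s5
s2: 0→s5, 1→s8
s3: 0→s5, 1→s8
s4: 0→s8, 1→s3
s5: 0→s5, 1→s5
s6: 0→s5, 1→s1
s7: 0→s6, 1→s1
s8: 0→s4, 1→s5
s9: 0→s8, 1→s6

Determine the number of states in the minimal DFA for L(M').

Reachable states from the start: {s0,s1,s3,s4,s5,s6,s8,s9}. Unreachable: {s2,s7} — drop them.
Initial partition by acceptance: {s0,s1,s4,s5,s8,s9} | {s3,s6}.
On input 1, block {s0,s1,s4,s5,s8,s9} splits into {s0,s1,s5,s8} and {s4,s9}.
Refine {s0,s1,s5,s8} on symbol 0: members go to different blocks, giving {s0,s1,s8} and {s5}.
No further refinement is possible. Final partition (4 blocks): {s0,s1,s8} | {s3,s6} | {s4,s9} | {s5}.

4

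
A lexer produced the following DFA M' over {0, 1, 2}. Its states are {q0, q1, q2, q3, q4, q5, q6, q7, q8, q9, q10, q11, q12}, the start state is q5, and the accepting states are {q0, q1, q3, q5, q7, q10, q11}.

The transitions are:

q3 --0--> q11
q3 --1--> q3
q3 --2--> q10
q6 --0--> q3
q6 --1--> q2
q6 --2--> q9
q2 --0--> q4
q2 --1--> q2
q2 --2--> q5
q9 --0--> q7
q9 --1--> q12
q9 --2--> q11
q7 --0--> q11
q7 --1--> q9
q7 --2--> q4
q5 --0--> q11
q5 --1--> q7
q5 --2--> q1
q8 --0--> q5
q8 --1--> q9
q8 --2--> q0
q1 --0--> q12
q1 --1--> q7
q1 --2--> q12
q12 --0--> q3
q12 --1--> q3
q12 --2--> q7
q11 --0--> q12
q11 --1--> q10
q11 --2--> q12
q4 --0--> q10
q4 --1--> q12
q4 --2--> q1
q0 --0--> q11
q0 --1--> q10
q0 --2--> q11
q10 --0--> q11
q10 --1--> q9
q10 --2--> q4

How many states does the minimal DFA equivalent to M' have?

6

Reachable states from the start: {q1,q3,q4,q5,q7,q9,q10,q11,q12}. Unreachable: {q0,q2,q6,q8} — drop them.
P0 = {q1,q3,q5,q7,q10,q11} | {q4,q9,q12}.
On input 0, block {q1,q3,q5,q7,q10,q11} splits into {q3,q5,q7,q10} and {q1,q11}.
Refine {q3,q5,q7,q10} on symbol 1: members go to different blocks, giving {q3,q5} and {q7,q10}.
Refine {q3,q5} on symbol 1: members go to different blocks, giving {q3} and {q5}.
On input 0, block {q4,q9,q12} splits into {q4,q9} and {q12}.
The partition is now stable with 6 blocks: {q3} | {q4,q9} | {q1,q11} | {q7,q10} | {q5} | {q12}.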